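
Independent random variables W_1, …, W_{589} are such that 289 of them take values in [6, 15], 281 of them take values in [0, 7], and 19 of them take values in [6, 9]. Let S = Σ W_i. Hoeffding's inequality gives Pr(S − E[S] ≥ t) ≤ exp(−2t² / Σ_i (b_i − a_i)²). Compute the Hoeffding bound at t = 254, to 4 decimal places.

Σ(b_i − a_i)² = 289·9² + 281·7² + 19·3² = 37349.
Exponent = 2·254² / 37349 = 3.45476.
Bound = exp(−3.45476) = 0.03159.

0.0316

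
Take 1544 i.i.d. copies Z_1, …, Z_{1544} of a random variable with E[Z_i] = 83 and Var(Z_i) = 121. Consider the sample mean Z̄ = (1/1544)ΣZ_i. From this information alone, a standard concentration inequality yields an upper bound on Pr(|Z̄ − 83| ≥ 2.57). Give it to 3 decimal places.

0.012

With mean and variance of each term known, Chebyshev's inequality bounds the deviation of the sum (or sample mean).
Var(Z̄) = Var(Z_i)/n = 121/1544 = 0.078368.
Chebyshev: Pr(|Z̄ − 83| ≥ 2.57) ≤ Var(Z̄)/(2.57)² = 121/(1544·2.57²) = 0.0119.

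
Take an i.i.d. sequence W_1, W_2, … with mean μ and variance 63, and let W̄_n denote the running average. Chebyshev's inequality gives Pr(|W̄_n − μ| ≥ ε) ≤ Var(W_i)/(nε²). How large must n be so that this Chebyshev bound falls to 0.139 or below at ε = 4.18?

26

Require 63/(n·4.18²) ≤ 0.139, i.e. n ≥ 63/(0.139·4.18²) = 25.940.
The smallest integer n is 26.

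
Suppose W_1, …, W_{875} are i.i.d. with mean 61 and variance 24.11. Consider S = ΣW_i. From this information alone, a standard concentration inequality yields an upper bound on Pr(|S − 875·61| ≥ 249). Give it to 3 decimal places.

0.340

With mean and variance of each term known, Chebyshev's inequality bounds the deviation of the sum (or sample mean).
Var(S) = n·Var(W_i) = 875·24.11 = 21096.25.
Chebyshev: Pr(|S − 875·61| ≥ 249) ≤ Var(S)/249² = 21096.25/62001 = 0.3403.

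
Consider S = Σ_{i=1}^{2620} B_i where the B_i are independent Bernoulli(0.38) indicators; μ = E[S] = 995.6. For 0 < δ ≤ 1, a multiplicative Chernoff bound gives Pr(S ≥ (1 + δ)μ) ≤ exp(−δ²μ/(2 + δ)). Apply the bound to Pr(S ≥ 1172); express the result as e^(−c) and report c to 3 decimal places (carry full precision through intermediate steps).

14.355

Write 1172 = (1 + δ)μ, so δ = 1172/995.6 − 1 = 0.1771796…
Then the exponent is δ²μ/(2 + δ) = (1172 − μ)² / (μ·(2 + δ)) = 14.355490.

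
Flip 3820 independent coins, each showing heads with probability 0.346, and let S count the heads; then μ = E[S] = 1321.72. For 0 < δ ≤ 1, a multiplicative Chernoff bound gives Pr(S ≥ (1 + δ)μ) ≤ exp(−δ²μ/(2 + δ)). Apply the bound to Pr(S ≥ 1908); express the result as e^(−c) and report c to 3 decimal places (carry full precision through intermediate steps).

106.425

Write 1908 = (1 + δ)μ, so δ = 1908/1321.72 − 1 = 0.4435735…
Then the exponent is δ²μ/(2 + δ) = (1908 − μ)² / (μ·(2 + δ)) = 106.425399.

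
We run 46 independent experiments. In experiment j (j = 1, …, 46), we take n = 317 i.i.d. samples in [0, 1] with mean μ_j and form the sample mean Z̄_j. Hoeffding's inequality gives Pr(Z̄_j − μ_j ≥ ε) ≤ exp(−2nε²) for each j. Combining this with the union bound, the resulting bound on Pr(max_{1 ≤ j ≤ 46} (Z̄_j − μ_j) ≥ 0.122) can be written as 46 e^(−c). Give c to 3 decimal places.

Union bound over the 46 events: Pr(max_{1 ≤ j ≤ 46} (Z̄_j − μ_j) ≥ 0.122) ≤ 46·exp(−2nε²) = 46 exp(−2·317·0.122²).
So c = 2·317·0.122² = 9.4365.

9.436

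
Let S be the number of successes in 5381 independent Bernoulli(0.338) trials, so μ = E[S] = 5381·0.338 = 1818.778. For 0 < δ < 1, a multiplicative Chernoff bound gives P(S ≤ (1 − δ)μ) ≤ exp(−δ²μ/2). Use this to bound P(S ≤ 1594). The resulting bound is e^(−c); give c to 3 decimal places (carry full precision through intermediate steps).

13.890

Write 1594 = (1 − δ)μ, so δ = 1 − 1594/1818.778 = 0.1235874…
Then the exponent is δ²μ/2 = (μ − 1594)²/(2μ) = 13.889862.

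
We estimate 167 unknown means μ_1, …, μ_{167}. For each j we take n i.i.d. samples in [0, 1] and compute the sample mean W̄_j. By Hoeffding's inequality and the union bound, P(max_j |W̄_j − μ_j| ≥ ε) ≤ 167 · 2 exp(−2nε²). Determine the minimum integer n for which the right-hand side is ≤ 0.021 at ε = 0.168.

Need 2·167·exp(−2nε²) ≤ 0.021, i.e. exp(−2nε²) ≤ 0.021/334.
So 2nε² ≥ ln(334/0.021) = 9.674374.
Hence n ≥ 9.674374/(2·0.168²) = 171.386.
The smallest integer n is 172.

172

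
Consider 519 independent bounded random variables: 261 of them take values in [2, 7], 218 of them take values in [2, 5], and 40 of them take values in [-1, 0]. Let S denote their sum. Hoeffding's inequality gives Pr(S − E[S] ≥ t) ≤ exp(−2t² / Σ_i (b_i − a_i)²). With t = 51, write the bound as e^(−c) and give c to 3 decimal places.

Σ(b_i − a_i)² = 261·5² + 218·3² + 40·1² = 8527.
c = 2t² / 8527 = 2·51² / 8527 = 0.6101.

0.610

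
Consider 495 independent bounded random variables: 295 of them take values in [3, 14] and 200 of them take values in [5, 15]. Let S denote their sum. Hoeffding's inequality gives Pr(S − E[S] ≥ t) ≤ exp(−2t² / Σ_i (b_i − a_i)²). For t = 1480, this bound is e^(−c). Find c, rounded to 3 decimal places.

Σ(b_i − a_i)² = 295·11² + 200·10² = 55695.
c = 2t² / 55695 = 2·1480² / 55695 = 78.6570.

78.657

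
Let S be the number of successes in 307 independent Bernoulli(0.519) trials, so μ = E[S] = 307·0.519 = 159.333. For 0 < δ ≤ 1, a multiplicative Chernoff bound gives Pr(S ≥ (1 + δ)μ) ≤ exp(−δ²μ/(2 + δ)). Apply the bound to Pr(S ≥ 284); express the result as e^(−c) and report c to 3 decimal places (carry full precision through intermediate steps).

35.057

Write 284 = (1 + δ)μ, so δ = 284/159.333 − 1 = 0.7824305…
Then the exponent is δ²μ/(2 + δ) = (284 − μ)² / (μ·(2 + δ)) = 35.056855.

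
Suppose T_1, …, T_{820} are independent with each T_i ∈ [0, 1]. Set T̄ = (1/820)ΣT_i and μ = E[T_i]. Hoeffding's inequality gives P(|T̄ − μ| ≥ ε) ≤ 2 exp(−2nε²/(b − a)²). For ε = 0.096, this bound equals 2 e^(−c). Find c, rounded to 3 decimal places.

c = 2nε²/(b − a)² = 2·820·0.096² / 1² = 15.1142.

15.114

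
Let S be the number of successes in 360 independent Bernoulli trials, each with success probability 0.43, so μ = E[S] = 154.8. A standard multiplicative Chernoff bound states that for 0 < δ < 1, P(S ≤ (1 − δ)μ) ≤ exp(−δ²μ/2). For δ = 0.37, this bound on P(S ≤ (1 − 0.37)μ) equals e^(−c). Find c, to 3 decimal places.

c = δ²μ/2 = 0.37²·154.8/2 = 10.5961.

10.596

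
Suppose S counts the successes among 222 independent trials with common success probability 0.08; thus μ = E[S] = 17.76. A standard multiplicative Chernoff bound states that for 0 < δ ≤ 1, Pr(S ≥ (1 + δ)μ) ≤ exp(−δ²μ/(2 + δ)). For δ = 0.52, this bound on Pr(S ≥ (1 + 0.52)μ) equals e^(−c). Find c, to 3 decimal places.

1.906

c = δ²μ/(2 + δ) = 0.52²·17.76/(2 + 0.52) = 1.9057.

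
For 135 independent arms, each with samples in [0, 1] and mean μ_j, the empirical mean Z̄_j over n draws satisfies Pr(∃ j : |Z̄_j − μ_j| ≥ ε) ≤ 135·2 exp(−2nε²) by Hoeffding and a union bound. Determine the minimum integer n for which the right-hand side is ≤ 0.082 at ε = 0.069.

Need 2·135·exp(−2nε²) ≤ 0.082, i.e. exp(−2nε²) ≤ 0.082/270.
So 2nε² ≥ ln(270/0.082) = 8.099458.
Hence n ≥ 8.099458/(2·0.069²) = 850.605.
The smallest integer n is 851.

851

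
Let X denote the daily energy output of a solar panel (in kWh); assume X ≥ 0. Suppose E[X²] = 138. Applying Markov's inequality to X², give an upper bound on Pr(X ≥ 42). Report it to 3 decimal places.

Since X ≥ 0, the event {X ≥ 42} is the same as {X² ≥ 1764}.
Markov's inequality applied to X² gives Pr(X² ≥ 1764) ≤ E[X²]/1764 = 138/1764 = 0.0782.

0.078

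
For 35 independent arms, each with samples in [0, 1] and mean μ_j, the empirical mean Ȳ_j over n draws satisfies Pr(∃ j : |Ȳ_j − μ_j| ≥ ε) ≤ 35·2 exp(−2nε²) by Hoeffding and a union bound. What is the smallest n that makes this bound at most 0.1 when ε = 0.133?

186

Need 2·35·exp(−2nε²) ≤ 0.1, i.e. exp(−2nε²) ≤ 0.1/70.
So 2nε² ≥ ln(70/0.1) = 6.551080.
Hence n ≥ 6.551080/(2·0.133²) = 185.174.
The smallest integer n is 186.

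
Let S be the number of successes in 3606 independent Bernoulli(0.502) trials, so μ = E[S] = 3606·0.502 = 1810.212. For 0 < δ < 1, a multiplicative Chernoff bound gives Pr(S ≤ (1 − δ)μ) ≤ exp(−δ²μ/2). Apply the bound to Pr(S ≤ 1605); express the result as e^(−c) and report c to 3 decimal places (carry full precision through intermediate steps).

Write 1605 = (1 − δ)μ, so δ = 1 − 1605/1810.212 = 0.1133635…
Then the exponent is δ²μ/2 = (μ − 1605)²/(2μ) = 11.631777.

11.632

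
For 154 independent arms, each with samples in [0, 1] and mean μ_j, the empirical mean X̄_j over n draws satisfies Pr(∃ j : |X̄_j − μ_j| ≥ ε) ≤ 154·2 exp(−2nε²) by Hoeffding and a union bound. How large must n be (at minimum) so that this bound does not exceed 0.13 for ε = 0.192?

Need 2·154·exp(−2nε²) ≤ 0.13, i.e. exp(−2nε²) ≤ 0.13/308.
So 2nε² ≥ ln(308/0.13) = 7.770321.
Hence n ≥ 7.770321/(2·0.192²) = 105.392.
The smallest integer n is 106.

106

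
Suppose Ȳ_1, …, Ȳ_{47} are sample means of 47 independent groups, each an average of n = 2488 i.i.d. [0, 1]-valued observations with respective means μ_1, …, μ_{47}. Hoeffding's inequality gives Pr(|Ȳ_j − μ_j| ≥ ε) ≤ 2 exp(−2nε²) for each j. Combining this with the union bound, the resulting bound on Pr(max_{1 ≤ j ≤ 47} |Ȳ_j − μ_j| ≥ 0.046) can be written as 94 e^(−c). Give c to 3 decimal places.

Union bound over the 47 events: Pr(max_{1 ≤ j ≤ 47} |Ȳ_j − μ_j| ≥ 0.046) ≤ 47·2·exp(−2nε²) = 94 exp(−2·2488·0.046²).
So c = 2·2488·0.046² = 10.5292.

10.529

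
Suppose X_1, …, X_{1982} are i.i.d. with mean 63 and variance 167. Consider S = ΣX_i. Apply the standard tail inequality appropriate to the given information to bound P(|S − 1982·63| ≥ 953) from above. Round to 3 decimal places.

0.364

With mean and variance of each term known, Chebyshev's inequality bounds the deviation of the sum (or sample mean).
Var(S) = n·Var(X_i) = 1982·167 = 330994.
Chebyshev: P(|S − 1982·63| ≥ 953) ≤ Var(S)/953² = 330994/908209 = 0.3644.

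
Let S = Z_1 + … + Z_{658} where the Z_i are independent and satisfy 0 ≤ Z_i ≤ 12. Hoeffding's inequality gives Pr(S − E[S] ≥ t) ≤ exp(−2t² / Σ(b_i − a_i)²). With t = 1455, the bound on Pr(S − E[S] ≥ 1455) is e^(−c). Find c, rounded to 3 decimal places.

44.686

Σ(b_i − a_i)² = 658·(12)² = 94752.
c = 2t²/94752 = 2·1455²/94752 = 44.6856.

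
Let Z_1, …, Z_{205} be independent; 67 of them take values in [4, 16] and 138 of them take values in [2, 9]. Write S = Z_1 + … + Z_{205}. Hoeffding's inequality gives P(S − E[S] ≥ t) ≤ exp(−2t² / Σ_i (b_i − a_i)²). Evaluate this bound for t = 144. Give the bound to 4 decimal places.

Σ(b_i − a_i)² = 67·12² + 138·7² = 16410.
Exponent = 2·144² / 16410 = 2.52724.
Bound = exp(−2.52724) = 0.07988.

0.0799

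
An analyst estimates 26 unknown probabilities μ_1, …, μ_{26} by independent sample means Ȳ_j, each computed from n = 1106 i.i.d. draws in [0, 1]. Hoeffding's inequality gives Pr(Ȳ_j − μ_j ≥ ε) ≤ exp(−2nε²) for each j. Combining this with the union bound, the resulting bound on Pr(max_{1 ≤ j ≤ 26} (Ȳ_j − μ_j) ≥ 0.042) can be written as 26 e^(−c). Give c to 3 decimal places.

Union bound over the 26 events: Pr(max_{1 ≤ j ≤ 26} (Ȳ_j − μ_j) ≥ 0.042) ≤ 26·exp(−2nε²) = 26 exp(−2·1106·0.042²).
So c = 2·1106·0.042² = 3.9020.

3.902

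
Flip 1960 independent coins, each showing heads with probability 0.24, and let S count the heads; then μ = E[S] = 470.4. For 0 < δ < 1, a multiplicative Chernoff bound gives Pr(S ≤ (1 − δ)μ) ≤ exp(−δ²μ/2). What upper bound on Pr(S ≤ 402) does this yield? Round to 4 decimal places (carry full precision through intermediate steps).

0.0069

Write 402 = (1 − δ)μ, so δ = 1 − 402/470.4 = 0.1454082…
Then the exponent is δ²μ/2 = (μ − 402)²/(2μ) = 4.972959.
Bound = exp(−4.972959) = 0.00692.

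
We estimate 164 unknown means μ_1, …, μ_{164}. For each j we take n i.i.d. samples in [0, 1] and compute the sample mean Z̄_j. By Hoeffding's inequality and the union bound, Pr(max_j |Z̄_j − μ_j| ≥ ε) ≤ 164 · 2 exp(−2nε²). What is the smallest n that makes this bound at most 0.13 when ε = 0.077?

Need 2·164·exp(−2nε²) ≤ 0.13, i.e. exp(−2nε²) ≤ 0.13/328.
So 2nε² ≥ ln(328/0.13) = 7.833234.
Hence n ≥ 7.833234/(2·0.077²) = 660.586.
The smallest integer n is 661.

661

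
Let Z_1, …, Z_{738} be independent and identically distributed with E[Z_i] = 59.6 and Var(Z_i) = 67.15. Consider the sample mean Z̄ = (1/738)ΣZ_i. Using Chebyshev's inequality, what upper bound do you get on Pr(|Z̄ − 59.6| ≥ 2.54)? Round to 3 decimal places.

0.014

Var(Z̄) = Var(Z_i)/n = 67.15/738 = 0.090989.
Chebyshev: Pr(|Z̄ − 59.6| ≥ 2.54) ≤ Var(Z̄)/(2.54)² = 67.15/(738·2.54²) = 0.0141.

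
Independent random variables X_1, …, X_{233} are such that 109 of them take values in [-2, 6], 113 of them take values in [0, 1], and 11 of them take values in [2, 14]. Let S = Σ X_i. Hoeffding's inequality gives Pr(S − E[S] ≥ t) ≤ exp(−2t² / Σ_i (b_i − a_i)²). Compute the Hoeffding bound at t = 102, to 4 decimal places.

Σ(b_i − a_i)² = 109·8² + 113·1² + 11·12² = 8673.
Exponent = 2·102² / 8673 = 2.39917.
Bound = exp(−2.39917) = 0.09079.

0.0908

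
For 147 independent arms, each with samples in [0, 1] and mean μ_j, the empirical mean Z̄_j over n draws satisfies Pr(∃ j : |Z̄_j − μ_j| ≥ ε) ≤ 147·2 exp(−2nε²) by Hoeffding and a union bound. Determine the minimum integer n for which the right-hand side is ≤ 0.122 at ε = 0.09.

Need 2·147·exp(−2nε²) ≤ 0.122, i.e. exp(−2nε²) ≤ 0.122/294.
So 2nε² ≥ ln(294/0.122) = 7.787314.
Hence n ≥ 7.787314/(2·0.09²) = 480.698.
The smallest integer n is 481.

481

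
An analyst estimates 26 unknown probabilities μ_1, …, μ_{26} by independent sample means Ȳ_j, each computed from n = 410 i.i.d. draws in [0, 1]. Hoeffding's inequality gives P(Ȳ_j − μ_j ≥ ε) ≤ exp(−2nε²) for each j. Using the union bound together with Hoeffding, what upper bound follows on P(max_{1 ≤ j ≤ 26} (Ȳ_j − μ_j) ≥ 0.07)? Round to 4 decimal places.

0.4677

Per-experiment Hoeffding bound: exp(−2·410·0.07²) = exp(−4.01800) = 0.017989.
Union bound over 26 events: 26·0.017989 = 0.46771.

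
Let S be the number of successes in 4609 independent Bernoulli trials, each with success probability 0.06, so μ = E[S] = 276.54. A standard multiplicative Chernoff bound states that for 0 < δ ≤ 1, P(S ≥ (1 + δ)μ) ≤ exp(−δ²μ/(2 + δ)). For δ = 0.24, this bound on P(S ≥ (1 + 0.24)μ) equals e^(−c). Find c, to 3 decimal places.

c = δ²μ/(2 + δ) = 0.24²·276.54/(2 + 0.24) = 7.1110.

7.111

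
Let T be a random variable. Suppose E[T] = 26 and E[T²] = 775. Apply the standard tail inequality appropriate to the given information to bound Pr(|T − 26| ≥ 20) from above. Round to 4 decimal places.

The first two moments determine the variance, so Chebyshev's inequality is the sharpest standard bound available.
Var(T) = E[T²] − (E[T])² = 775 − 676 = 99.
Chebyshev's inequality: Pr(|T − μ| ≥ t) ≤ Var(T)/t² = 99/400 = 0.2475.

0.2475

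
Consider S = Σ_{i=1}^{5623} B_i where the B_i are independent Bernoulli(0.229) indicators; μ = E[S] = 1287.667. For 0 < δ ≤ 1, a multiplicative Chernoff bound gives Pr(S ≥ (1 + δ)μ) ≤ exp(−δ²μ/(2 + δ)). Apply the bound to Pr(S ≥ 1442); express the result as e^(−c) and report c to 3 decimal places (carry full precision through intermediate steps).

8.726

Write 1442 = (1 + δ)μ, so δ = 1442/1287.667 − 1 = 0.1198547…
Then the exponent is δ²μ/(2 + δ) = (1442 − μ)² / (μ·(2 + δ)) = 8.725854.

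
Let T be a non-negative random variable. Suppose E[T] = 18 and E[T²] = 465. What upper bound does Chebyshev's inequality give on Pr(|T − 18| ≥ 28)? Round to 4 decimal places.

0.1798

Var(T) = E[T²] − (E[T])² = 465 − 324 = 141.
Chebyshev's inequality: Pr(|T − μ| ≥ t) ≤ Var(T)/t² = 141/784 = 0.1798.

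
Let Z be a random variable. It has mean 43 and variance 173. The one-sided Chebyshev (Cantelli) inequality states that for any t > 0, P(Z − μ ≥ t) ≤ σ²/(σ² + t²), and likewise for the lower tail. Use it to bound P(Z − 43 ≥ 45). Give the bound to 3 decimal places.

0.079

Here σ² = 173 and t = 45, so σ² + t² = 2198.
Cantelli's bound: 173/2198 = 0.0787.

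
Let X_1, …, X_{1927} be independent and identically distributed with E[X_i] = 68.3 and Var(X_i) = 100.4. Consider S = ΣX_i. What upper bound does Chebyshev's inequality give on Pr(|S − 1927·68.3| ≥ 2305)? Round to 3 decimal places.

0.036

Var(S) = n·Var(X_i) = 1927·100.4 = 193470.8.
Chebyshev: Pr(|S − 1927·68.3| ≥ 2305) ≤ Var(S)/2305² = 193470.8/5313025 = 0.0364.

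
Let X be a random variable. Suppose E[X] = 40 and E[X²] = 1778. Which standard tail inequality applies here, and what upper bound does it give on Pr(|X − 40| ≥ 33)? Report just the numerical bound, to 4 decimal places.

0.1635

The first two moments determine the variance, so Chebyshev's inequality is the sharpest standard bound available.
Var(X) = E[X²] − (E[X])² = 1778 − 1600 = 178.
Chebyshev's inequality: Pr(|X − μ| ≥ t) ≤ Var(X)/t² = 178/1089 = 0.1635.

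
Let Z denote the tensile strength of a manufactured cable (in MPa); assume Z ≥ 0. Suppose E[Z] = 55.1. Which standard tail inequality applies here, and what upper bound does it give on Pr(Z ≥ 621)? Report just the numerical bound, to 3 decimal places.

Only the mean of a non-negative variable is known, so Markov's inequality is the applicable tail bound.
Markov's inequality: for a non-negative random variable, Pr(Z ≥ a) ≤ E[Z]/a.
Here E[Z] = 55.1 and a = 621, so the bound is 55.1/621 = 0.0887.

0.089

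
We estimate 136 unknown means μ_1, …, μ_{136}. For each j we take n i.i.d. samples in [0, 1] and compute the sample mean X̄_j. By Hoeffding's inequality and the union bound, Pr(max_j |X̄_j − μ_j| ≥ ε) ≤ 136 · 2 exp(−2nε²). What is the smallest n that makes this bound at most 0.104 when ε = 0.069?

Need 2·136·exp(−2nε²) ≤ 0.104, i.e. exp(−2nε²) ≤ 0.104/272.
So 2nε² ≥ ln(272/0.104) = 7.869166.
Hence n ≥ 7.869166/(2·0.069²) = 826.419.
The smallest integer n is 827.

827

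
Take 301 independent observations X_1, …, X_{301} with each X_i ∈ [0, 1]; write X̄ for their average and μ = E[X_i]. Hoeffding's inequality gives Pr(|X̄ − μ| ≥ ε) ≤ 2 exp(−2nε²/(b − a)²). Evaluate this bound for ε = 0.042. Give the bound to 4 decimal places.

Exponent: 2nε²/(b − a)² = 2·301·0.042² / 1² = 1.06193.
Bound = 2·exp(−1.06193) = 0.69158.

0.6916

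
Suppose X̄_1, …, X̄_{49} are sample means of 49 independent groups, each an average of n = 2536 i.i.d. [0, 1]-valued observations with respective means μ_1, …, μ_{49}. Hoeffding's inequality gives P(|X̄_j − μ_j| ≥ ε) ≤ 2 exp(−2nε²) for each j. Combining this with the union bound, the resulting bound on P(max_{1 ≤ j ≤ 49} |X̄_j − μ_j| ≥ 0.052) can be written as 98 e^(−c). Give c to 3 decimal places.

Union bound over the 49 events: P(max_{1 ≤ j ≤ 49} |X̄_j − μ_j| ≥ 0.052) ≤ 49·2·exp(−2nε²) = 98 exp(−2·2536·0.052²).
So c = 2·2536·0.052² = 13.7147.

13.715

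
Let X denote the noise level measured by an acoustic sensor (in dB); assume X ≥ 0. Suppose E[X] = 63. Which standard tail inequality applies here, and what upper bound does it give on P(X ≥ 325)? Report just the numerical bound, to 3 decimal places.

Only the mean of a non-negative variable is known, so Markov's inequality is the applicable tail bound.
Markov's inequality: for a non-negative random variable, P(X ≥ a) ≤ E[X]/a.
Here E[X] = 63 and a = 325, so the bound is 63/325 = 0.1938.

0.194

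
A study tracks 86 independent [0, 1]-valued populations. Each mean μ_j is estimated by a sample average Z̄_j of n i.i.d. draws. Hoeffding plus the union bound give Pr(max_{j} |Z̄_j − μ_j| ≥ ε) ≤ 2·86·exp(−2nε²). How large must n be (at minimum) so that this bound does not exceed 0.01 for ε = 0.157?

Need 2·86·exp(−2nε²) ≤ 0.01, i.e. exp(−2nε²) ≤ 0.01/172.
So 2nε² ≥ ln(172/0.01) = 9.752665.
Hence n ≥ 9.752665/(2·0.157²) = 197.831.
The smallest integer n is 198.

198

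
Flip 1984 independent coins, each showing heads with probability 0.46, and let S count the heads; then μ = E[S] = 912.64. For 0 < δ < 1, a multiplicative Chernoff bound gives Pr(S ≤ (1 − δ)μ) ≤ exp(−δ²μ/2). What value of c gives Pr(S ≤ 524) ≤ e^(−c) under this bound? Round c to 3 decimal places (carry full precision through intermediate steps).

Write 524 = (1 − δ)μ, so δ = 1 − 524/912.64 = 0.4258415…
Then the exponent is δ²μ/2 = (μ − 524)²/(2μ) = 82.749523.

82.750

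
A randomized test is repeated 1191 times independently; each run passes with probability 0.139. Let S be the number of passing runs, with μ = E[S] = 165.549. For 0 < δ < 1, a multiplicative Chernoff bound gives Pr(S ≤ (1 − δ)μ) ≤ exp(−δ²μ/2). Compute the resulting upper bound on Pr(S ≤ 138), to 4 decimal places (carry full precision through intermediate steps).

0.1010

Write 138 = (1 − δ)μ, so δ = 1 − 138/165.549 = 0.1664099…
Then the exponent is δ²μ/2 = (μ − 138)²/(2μ) = 2.292214.
Bound = exp(−2.292214) = 0.10104.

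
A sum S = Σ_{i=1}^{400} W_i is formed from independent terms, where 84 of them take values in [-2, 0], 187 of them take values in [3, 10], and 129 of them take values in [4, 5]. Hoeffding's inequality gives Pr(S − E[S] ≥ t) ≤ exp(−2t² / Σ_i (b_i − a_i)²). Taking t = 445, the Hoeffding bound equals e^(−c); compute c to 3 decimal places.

41.135

Σ(b_i − a_i)² = 84·2² + 187·7² + 129·1² = 9628.
c = 2t² / 9628 = 2·445² / 9628 = 41.1352.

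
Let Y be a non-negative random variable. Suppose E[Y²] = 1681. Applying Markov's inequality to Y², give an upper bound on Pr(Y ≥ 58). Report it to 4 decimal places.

Since Y ≥ 0, the event {Y ≥ 58} is the same as {Y² ≥ 3364}.
Markov's inequality applied to Y² gives Pr(Y² ≥ 3364) ≤ E[Y²]/3364 = 1681/3364 = 0.4997.

0.4997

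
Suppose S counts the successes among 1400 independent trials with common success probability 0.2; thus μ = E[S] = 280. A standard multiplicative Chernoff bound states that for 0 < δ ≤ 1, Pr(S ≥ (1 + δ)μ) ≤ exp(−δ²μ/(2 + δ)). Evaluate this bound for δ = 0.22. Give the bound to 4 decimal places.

Exponent = δ²μ/(2 + δ) = 0.22²·280/2.22 = 6.1045.
Bound = exp(−6.1045) = 0.00223.

0.0022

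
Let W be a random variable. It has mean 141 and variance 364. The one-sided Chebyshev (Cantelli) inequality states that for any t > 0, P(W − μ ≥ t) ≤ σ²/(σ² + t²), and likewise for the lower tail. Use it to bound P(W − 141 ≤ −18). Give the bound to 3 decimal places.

Here σ² = 364 and t = 18, so σ² + t² = 688.
Cantelli's bound: 364/688 = 0.5291.

0.529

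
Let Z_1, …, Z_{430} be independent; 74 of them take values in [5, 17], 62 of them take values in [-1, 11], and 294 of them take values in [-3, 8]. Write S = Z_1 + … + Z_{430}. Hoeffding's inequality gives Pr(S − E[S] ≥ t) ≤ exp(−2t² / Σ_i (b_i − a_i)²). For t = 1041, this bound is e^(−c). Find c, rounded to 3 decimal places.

39.294

Σ(b_i − a_i)² = 74·12² + 62·12² + 294·11² = 55158.
c = 2t² / 55158 = 2·1041² / 55158 = 39.2937.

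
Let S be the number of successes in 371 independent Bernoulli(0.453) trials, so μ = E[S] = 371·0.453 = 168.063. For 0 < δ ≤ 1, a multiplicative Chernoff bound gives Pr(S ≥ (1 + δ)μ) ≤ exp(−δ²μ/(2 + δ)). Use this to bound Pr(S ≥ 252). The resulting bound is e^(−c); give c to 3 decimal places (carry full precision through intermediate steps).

Write 252 = (1 + δ)μ, so δ = 252/168.063 − 1 = 0.4994377…
Then the exponent is δ²μ/(2 + δ) = (252 − μ)² / (μ·(2 + δ)) = 16.772294.

16.772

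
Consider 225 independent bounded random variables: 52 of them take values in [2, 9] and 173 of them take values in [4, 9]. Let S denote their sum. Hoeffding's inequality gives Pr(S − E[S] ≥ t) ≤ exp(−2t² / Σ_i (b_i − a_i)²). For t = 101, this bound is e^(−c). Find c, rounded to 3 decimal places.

2.968

Σ(b_i − a_i)² = 52·7² + 173·5² = 6873.
c = 2t² / 6873 = 2·101² / 6873 = 2.9684.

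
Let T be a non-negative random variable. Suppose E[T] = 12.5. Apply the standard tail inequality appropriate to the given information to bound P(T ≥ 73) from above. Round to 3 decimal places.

Only the mean of a non-negative variable is known, so Markov's inequality is the applicable tail bound.
Markov's inequality: for a non-negative random variable, P(T ≥ a) ≤ E[T]/a.
Here E[T] = 12.5 and a = 73, so the bound is 12.5/73 = 0.1712.

0.171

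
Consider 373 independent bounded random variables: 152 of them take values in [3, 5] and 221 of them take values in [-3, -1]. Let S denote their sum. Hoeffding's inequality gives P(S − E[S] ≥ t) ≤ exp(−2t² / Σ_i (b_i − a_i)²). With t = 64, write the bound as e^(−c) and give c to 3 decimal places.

5.491

Σ(b_i − a_i)² = 152·2² + 221·2² = 1492.
c = 2t² / 1492 = 2·64² / 1492 = 5.4906.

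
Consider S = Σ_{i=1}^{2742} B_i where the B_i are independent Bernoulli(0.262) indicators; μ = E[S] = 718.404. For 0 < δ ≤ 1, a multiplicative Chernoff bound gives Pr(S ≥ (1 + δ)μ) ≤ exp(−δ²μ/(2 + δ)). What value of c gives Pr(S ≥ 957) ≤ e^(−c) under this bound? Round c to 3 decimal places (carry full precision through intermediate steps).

Write 957 = (1 + δ)μ, so δ = 957/718.404 − 1 = 0.3321195…
Then the exponent is δ²μ/(2 + δ) = (957 − μ)² / (μ·(2 + δ)) = 33.978701.

33.979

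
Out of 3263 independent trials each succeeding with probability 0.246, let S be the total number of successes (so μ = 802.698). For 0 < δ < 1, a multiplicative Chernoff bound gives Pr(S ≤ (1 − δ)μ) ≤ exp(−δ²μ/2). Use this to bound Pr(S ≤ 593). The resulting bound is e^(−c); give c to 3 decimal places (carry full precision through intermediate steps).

27.391

Write 593 = (1 − δ)μ, so δ = 1 − 593/802.698 = 0.2612415…
Then the exponent is δ²μ/2 = (μ − 593)²/(2μ) = 27.390906.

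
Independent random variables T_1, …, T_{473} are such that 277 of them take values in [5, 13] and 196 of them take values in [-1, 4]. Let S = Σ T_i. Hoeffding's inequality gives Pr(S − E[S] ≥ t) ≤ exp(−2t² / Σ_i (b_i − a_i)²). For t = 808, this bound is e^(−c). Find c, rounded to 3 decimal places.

Σ(b_i − a_i)² = 277·8² + 196·5² = 22628.
c = 2t² / 22628 = 2·808² / 22628 = 57.7041.

57.704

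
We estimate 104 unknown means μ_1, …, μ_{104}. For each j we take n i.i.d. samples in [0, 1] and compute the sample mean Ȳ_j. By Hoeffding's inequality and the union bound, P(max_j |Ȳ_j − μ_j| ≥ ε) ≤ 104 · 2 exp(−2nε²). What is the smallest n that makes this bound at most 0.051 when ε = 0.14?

Need 2·104·exp(−2nε²) ≤ 0.051, i.e. exp(−2nε²) ≤ 0.051/208.
So 2nε² ≥ ln(208/0.051) = 8.313468.
Hence n ≥ 8.313468/(2·0.14²) = 212.078.
The smallest integer n is 213.

213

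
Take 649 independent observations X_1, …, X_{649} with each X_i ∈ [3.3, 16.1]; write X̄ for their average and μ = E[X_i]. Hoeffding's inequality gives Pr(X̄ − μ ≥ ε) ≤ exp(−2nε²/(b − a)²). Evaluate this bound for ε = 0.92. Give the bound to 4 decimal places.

Exponent: 2nε²/(b − a)² = 2·649·0.92² / 12.8² = 6.70549.
Bound = exp(−6.70549) = 0.00122.

0.0012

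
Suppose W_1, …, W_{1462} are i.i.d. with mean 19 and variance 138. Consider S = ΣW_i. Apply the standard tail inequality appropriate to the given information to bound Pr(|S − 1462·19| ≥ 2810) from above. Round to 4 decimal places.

0.0256

With mean and variance of each term known, Chebyshev's inequality bounds the deviation of the sum (or sample mean).
Var(S) = n·Var(W_i) = 1462·138 = 201756.
Chebyshev: Pr(|S − 1462·19| ≥ 2810) ≤ Var(S)/2810² = 201756/7896100 = 0.0256.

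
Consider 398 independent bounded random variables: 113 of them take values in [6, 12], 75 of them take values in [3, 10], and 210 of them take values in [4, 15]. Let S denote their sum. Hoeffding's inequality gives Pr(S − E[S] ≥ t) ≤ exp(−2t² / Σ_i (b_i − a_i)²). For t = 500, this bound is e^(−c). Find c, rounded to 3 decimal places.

15.082

Σ(b_i − a_i)² = 113·6² + 75·7² + 210·11² = 33153.
c = 2t² / 33153 = 2·500² / 33153 = 15.0816.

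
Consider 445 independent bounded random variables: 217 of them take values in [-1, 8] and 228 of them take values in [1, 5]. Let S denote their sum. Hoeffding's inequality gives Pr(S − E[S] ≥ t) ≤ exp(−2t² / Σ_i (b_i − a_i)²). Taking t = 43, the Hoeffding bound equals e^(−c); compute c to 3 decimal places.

Σ(b_i − a_i)² = 217·9² + 228·4² = 21225.
c = 2t² / 21225 = 2·43² / 21225 = 0.1742.

0.174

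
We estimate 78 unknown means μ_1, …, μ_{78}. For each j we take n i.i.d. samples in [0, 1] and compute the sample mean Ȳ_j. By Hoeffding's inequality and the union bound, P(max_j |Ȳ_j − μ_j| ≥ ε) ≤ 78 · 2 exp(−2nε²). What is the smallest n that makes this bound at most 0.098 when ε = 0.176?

120

Need 2·78·exp(−2nε²) ≤ 0.098, i.e. exp(−2nε²) ≤ 0.098/156.
So 2nε² ≥ ln(156/0.098) = 7.372644.
Hence n ≥ 7.372644/(2·0.176²) = 119.006.
The smallest integer n is 120.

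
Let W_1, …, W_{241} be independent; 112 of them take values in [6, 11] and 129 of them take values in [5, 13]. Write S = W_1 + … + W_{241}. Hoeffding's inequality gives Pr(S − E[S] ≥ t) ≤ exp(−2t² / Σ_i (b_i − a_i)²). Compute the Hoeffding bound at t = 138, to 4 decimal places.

Σ(b_i − a_i)² = 112·5² + 129·8² = 11056.
Exponent = 2·138² / 11056 = 3.44501.
Bound = exp(−3.44501) = 0.03190.

0.0319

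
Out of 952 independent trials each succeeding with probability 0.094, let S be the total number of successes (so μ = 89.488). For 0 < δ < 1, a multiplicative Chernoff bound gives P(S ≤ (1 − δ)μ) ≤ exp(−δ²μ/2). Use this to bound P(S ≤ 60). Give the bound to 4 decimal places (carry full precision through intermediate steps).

0.0078

Write 60 = (1 − δ)μ, so δ = 1 − 60/89.488 = 0.329519…
Then the exponent is δ²μ/2 = (μ − 60)²/(2μ) = 4.858429.
Bound = exp(−4.858429) = 0.00776.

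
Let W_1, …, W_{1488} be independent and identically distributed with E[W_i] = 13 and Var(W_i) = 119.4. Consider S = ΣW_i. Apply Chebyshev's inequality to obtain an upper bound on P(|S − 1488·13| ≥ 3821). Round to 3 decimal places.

0.012

Var(S) = n·Var(W_i) = 1488·119.4 = 177667.2.
Chebyshev: P(|S − 1488·13| ≥ 3821) ≤ Var(S)/3821² = 177667.2/14600041 = 0.0122.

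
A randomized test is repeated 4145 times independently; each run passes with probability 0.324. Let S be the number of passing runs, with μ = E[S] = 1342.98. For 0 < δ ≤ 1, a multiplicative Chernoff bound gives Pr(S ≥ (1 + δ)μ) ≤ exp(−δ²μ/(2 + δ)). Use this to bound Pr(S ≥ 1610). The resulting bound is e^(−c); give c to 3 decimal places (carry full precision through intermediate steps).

Write 1610 = (1 + δ)μ, so δ = 1610/1342.98 − 1 = 0.1988265…
Then the exponent is δ²μ/(2 + δ) = (1610 − μ)² / (μ·(2 + δ)) = 24.144993.

24.145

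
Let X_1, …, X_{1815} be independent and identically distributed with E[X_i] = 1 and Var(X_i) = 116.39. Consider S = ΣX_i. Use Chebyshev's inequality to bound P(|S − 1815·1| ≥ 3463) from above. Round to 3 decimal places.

Var(S) = n·Var(X_i) = 1815·116.39 = 211247.85.
Chebyshev: P(|S − 1815·1| ≥ 3463) ≤ Var(S)/3463² = 211247.85/11992369 = 0.0176.

0.018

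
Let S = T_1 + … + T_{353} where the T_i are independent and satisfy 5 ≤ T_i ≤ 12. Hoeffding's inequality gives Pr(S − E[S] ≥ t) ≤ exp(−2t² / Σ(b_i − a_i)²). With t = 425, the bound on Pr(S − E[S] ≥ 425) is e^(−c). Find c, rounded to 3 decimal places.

Σ(b_i − a_i)² = 353·(7)² = 17297.
c = 2t²/17297 = 2·425²/17297 = 20.8851.

20.885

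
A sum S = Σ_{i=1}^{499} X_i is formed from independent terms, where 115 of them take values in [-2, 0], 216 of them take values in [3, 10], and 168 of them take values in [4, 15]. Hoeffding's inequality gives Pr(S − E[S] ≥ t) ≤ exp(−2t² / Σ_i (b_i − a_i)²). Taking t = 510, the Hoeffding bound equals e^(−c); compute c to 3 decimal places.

Σ(b_i − a_i)² = 115·2² + 216·7² + 168·11² = 31372.
c = 2t² / 31372 = 2·510² / 31372 = 16.5817.

16.582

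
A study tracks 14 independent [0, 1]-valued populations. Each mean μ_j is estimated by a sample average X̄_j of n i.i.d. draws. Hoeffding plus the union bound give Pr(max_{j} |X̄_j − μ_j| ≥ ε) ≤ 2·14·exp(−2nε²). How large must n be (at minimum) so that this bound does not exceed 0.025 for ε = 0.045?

Need 2·14·exp(−2nε²) ≤ 0.025, i.e. exp(−2nε²) ≤ 0.025/28.
So 2nε² ≥ ln(28/0.025) = 7.021084.
Hence n ≥ 7.021084/(2·0.045²) = 1733.601.
The smallest integer n is 1734.

1734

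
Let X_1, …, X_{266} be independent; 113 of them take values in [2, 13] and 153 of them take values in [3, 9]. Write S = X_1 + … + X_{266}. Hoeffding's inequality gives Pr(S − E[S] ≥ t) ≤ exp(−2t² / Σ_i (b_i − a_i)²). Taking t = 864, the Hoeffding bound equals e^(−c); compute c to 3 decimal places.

Σ(b_i − a_i)² = 113·11² + 153·6² = 19181.
c = 2t² / 19181 = 2·864² / 19181 = 77.8370.

77.837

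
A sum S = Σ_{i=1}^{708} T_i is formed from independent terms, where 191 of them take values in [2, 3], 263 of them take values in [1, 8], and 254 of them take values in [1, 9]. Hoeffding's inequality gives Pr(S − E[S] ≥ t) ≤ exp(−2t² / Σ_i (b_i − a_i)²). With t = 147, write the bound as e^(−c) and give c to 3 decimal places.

1.473

Σ(b_i − a_i)² = 191·1² + 263·7² + 254·8² = 29334.
c = 2t² / 29334 = 2·147² / 29334 = 1.4733.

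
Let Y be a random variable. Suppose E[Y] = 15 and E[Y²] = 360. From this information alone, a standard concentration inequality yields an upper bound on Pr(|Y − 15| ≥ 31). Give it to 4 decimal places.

0.1405

The first two moments determine the variance, so Chebyshev's inequality is the sharpest standard bound available.
Var(Y) = E[Y²] − (E[Y])² = 360 − 225 = 135.
Chebyshev's inequality: Pr(|Y − μ| ≥ t) ≤ Var(Y)/t² = 135/961 = 0.1405.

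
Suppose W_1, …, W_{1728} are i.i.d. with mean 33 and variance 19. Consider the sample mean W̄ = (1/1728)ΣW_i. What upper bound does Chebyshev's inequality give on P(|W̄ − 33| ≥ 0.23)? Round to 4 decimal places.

0.2079

Var(W̄) = Var(W_i)/n = 19/1728 = 0.010995.
Chebyshev: P(|W̄ − 33| ≥ 0.23) ≤ Var(W̄)/(0.23)² = 19/(1728·0.23²) = 0.2079.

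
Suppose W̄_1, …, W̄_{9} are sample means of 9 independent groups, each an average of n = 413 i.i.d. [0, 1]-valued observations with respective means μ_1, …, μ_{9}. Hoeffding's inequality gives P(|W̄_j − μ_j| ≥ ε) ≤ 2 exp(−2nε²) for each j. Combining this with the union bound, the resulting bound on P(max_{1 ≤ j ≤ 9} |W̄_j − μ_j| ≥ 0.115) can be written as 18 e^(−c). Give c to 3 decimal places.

10.924

Union bound over the 9 events: P(max_{1 ≤ j ≤ 9} |W̄_j − μ_j| ≥ 0.115) ≤ 9·2·exp(−2nε²) = 18 exp(−2·413·0.115²).
So c = 2·413·0.115² = 10.9238.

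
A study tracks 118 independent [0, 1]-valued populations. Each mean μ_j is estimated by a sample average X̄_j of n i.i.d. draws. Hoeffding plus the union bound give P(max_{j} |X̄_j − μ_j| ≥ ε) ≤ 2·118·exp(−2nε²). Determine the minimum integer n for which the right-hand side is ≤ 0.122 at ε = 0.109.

319

Need 2·118·exp(−2nε²) ≤ 0.122, i.e. exp(−2nε²) ≤ 0.122/236.
So 2nε² ≥ ln(236/0.122) = 7.567566.
Hence n ≥ 7.567566/(2·0.109²) = 318.473.
The smallest integer n is 319.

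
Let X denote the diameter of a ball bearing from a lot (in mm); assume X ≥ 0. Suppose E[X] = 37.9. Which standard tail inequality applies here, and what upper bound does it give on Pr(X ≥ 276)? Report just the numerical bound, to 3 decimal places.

0.137

Only the mean of a non-negative variable is known, so Markov's inequality is the applicable tail bound.
Markov's inequality: for a non-negative random variable, Pr(X ≥ a) ≤ E[X]/a.
Here E[X] = 37.9 and a = 276, so the bound is 37.9/276 = 0.1373.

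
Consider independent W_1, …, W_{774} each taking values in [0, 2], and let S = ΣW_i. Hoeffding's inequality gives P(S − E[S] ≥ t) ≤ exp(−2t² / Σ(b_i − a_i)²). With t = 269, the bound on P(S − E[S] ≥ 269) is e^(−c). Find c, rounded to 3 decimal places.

46.745

Σ(b_i − a_i)² = 774·(2)² = 3096.
c = 2t²/3096 = 2·269²/3096 = 46.7448.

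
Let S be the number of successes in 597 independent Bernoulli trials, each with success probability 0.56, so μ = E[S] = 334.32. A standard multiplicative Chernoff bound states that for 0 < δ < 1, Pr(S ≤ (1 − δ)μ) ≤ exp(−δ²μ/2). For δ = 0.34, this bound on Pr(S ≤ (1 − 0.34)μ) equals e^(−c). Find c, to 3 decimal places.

19.324

c = δ²μ/2 = 0.34²·334.32/2 = 19.3237.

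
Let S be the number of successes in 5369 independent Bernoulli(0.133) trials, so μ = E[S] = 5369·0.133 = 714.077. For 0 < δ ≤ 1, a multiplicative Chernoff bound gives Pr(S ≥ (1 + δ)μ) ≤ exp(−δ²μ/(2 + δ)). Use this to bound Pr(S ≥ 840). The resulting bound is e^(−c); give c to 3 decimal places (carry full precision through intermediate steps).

Write 840 = (1 + δ)μ, so δ = 840/714.077 − 1 = 0.1763437…
Then the exponent is δ²μ/(2 + δ) = (840 − μ)² / (μ·(2 + δ)) = 10.203228.

10.203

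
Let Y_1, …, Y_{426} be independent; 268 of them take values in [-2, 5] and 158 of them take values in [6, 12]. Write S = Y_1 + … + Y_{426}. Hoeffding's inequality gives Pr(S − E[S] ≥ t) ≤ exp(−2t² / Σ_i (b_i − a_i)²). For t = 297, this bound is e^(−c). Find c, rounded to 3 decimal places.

9.374

Σ(b_i − a_i)² = 268·7² + 158·6² = 18820.
c = 2t² / 18820 = 2·297² / 18820 = 9.3740.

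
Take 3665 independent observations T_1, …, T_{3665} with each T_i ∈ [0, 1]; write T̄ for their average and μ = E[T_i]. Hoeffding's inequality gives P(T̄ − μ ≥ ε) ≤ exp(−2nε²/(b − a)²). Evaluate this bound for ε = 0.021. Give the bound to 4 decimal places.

0.0395

Exponent: 2nε²/(b − a)² = 2·3665·0.021² / 1² = 3.23253.
Bound = exp(−3.23253) = 0.03946.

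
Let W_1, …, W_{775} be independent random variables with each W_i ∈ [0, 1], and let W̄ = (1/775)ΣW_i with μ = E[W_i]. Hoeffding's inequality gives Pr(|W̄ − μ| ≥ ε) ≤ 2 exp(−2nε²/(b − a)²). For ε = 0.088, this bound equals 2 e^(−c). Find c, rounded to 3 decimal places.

12.003

c = 2nε²/(b − a)² = 2·775·0.088² / 1² = 12.0032.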